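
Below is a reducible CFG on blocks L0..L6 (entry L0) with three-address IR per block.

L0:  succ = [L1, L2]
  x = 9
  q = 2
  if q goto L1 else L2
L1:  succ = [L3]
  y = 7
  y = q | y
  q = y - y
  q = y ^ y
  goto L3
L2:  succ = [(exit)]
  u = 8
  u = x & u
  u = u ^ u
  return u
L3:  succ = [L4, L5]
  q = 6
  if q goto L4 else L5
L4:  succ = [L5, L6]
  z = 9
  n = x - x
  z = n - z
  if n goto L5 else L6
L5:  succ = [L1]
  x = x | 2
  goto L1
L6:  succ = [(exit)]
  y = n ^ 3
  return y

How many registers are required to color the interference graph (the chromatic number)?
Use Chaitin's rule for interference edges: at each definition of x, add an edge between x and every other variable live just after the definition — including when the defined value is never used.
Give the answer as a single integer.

def/use:
  L0: {q,x} / ∅
  L1: {q,y} / {q}
  L2: {u} / {x}
  L3: {q} / ∅
  L4: {n,z} / {x}
  L5: {x} / {x}
  L6: {y} / {n}

Liveness:
  L0: in=∅ out={q,x}
  L1: in={q,x} out={x}
  L2: in={x} out=∅
  L3: in={x} out={q,x}
  L4: in={q,x} out={n,q,x}
  L5: in={q,x} out={q,x}
  L6: in={n} out=∅

Interfere edges:
  n: {q,x,z}
  q: {n,x,y,z}
  u: {x}
  x: {n,q,u,y,z}
  y: {q,x}
  z: {n,q,x}

Chromatic number:
  clique {n,q,x,z} ⇒ need ≥ 4
  assign n→r2 q→r1 u→r1 x→r0 y→r2 z→r3 — no edge inside a register ⇒ χ ≤ 4
  χ = 4

Answer: 4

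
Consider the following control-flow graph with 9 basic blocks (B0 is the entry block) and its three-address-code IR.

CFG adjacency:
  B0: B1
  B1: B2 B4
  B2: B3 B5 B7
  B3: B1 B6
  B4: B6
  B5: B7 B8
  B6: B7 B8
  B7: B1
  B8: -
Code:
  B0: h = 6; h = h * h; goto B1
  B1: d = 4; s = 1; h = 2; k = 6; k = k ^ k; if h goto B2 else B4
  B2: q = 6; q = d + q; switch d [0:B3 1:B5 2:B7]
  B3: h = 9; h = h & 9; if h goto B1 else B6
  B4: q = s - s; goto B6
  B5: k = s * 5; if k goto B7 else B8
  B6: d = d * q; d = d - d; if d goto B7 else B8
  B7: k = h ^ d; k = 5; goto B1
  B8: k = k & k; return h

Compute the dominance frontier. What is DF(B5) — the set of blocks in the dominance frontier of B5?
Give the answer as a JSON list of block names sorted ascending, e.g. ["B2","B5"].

idom tree: B1←B0 B2←B1 B3←B2 B4←B1 B5←B2 B6←B1 B7←B1 B8←B1
Dom∩ at merges:
  B1: preds {B0,B3,B7}: {B0} ∩ {B0,B1,B2,B3} ∩ {B0,B1,B7} = {B0}; idom=B0
  B6: preds {B3,B4}: {B0,B1,B2,B3} ∩ {B0,B1,B4} = {B0,B1}; idom=B1
  B7: preds {B2,B5,B6}: {B0,B1,B2} ∩ {B0,B1,B2,B5} ∩ {B0,B1,B6} = {B0,B1}; idom=B1
  B8: preds {B5,B6}: {B0,B1,B2,B5} ∩ {B0,B1,B6} = {B0,B1}; idom=B1

DF derivation:
  join B1 pred B0: · stop@B0
  join B1 pred B3: B3→B2→B1 stop@B0
  join B1 pred B7: B7→B1 stop@B0
  join B6 pred B3: B3→B2 stop@B1
  join B6 pred B4: B4 stop@B1
  join B7 pred B2: B2 stop@B1
  join B7 pred B5: B5→B2 stop@B1
  join B7 pred B6: B6 stop@B1
  join B8 pred B5: B5→B2 stop@B1
  join B8 pred B6: B6 stop@B1
  B0: DF=∅
  B1: DF={B1}
  B2: DF={B1,B6,B7,B8}
  B3: DF={B1,B6}
  B4: DF={B6}
  B5: DF={B7,B8}
  B6: DF={B7,B8}
  B7: DF={B1}
  B8: DF=∅

DF(B5) = ["B7", "B8"]

Answer: ["B7", "B8"]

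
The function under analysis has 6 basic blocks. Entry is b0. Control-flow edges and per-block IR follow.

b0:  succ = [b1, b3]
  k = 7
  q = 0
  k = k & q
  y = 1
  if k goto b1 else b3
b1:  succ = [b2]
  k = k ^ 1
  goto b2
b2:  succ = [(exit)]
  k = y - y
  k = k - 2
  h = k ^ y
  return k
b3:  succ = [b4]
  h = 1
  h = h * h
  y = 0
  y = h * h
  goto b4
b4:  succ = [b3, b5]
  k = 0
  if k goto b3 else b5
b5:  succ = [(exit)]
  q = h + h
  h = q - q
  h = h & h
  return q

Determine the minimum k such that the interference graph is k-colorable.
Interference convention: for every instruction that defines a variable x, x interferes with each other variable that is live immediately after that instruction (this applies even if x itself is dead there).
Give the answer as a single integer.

Answer: 3

Working:
Per-block:
  b0: {k,q,y} / ∅
  b1: {k} / {k}
  b2: {h,k} / {y}
  b3: {h,y} / ∅
  b4: {k} / ∅
  b5: {h,q} / {h}

Backward fixpoint:
  b0: in=∅ out={k,y}
  b1: in={k,y} out={y}
  b2: in={y} out=∅
  b3: in=∅ out={h}
  b4: in={h} out={h}
  b5: in={h} out=∅

Interfere edges:
  h: {k,q,y}
  k: {h,q,y}
  q: {h,k}
  y: {h,k}

Registers:
  lower bound: {h,k,q} mutually conflict ⇒ χ ≥ 3
  3-colouring: r0={h}  r1={k}  r2={q,y}
  χ = 3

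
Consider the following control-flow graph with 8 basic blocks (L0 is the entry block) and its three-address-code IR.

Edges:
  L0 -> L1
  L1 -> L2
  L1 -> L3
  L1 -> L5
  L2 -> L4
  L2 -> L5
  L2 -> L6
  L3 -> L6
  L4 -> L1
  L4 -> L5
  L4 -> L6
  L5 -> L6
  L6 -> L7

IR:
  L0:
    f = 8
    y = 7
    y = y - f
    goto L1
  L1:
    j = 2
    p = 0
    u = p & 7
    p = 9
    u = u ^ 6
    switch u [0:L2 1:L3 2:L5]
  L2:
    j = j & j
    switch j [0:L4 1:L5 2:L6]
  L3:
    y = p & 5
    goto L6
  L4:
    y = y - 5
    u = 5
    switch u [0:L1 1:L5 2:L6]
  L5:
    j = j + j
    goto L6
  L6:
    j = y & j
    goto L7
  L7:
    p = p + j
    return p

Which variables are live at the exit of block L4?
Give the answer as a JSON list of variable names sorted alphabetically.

Answer: ["j", "p", "y"]

Working:
Block summaries:
  L0: def={f,y} ue=∅
  L1: def={j,p,u} ue=∅
  L2: def={j} ue={j}
  L3: def={y} ue={p}
  L4: def={u,y} ue={y}
  L5: def={j} ue={j}
  L6: def={j} ue={j,y}
  L7: def={p} ue={j,p}

Liveness:
  live L0: ∅→{y}
  live L1: {y}→{j,p,y}
  live L2: {j,p,y}→{j,p,y}
  live L3: {j,p}→{j,p,y}
  live L4: {j,p,y}→{j,p,y}
  live L5: {j,p,y}→{j,p,y}
  live L6: {j,p,y}→{j,p}
  live L7: {j,p}→∅

live-out(L4) = ["j", "p", "y"]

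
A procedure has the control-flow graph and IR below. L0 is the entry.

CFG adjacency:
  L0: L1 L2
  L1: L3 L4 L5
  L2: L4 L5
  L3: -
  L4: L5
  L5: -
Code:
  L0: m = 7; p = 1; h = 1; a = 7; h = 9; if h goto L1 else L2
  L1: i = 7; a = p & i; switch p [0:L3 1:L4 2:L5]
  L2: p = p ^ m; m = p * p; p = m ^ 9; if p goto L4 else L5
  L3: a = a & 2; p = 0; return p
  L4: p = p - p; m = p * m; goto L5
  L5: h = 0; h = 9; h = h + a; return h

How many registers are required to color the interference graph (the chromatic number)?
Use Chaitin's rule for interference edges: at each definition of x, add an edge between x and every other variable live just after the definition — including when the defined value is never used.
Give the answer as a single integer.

Block summaries:
  L0: def={a,h,m,p} ue=∅
  L1: def={a,i} ue={p}
  L2: def={m,p} ue={m,p}
  L3: def={a,p} ue={a}
  L4: def={m,p} ue={m,p}
  L5: def={h} ue={a}

Liveness:
  L0: in=∅ out={a,m,p}
  L1: in={m,p} out={a,m,p}
  L2: in={a,m,p} out={a,m,p}
  L3: in={a} out=∅
  L4: in={a,m,p} out={a}
  L5: in={a} out=∅

Conflict graph:
  a: {h,m,p}
  h: {a,m,p}
  i: {m,p}
  m: {a,h,i,p}
  p: {a,h,i,m}

Colouring:
  clique {a,h,m,p} ⇒ need ≥ 4
  assign a→r2 h→r3 i→r2 m→r0 p→r1 — no edge inside a register ⇒ χ ≤ 4
  χ = 4

Answer: 4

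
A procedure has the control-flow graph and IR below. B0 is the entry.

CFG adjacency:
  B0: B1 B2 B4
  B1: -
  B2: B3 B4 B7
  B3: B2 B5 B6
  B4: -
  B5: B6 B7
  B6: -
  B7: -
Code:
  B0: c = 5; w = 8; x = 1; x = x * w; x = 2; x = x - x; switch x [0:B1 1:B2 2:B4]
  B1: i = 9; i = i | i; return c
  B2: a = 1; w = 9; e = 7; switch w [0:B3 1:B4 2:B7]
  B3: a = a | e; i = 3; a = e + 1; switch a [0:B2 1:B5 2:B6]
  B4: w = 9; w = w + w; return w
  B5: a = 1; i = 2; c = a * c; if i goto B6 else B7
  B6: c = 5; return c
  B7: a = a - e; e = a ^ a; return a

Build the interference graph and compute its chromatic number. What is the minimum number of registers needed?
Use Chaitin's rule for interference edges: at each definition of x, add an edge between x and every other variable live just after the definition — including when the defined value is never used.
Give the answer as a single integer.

Per-block:
  B0: def={c,w,x} ue=∅
  B1: def={i} ue={c}
  B2: def={a,e,w} ue=∅
  B3: def={a,i} ue={a,e}
  B4: def={w} ue=∅
  B5: def={a,c,i} ue={c}
  B6: def={c} ue=∅
  B7: def={a,e} ue={a,e}

Backward fixpoint:
  B0: in=∅ out={c}
  B1: in={c} out=∅
  B2: in={c} out={a,c,e}
  B3: in={a,c,e} out={c,e}
  B4: in=∅ out=∅
  B5: in={c,e} out={a,e}
  B6: in=∅ out=∅
  B7: in={a,e} out=∅

Conflict graph:
  a — {c,e,i,w}
  c — {a,e,i,w,x}
  e — {a,c,i,w}
  i — {a,c,e}
  w — {a,c,e,x}
  x — {c,w}

Chromatic number:
  lower bound: {a,c,e,i} mutually conflict ⇒ χ ≥ 4
  4-colouring: R0={c}  R1={a,x}  R2={e}  R3={i,w}
  χ = 4

Answer: 4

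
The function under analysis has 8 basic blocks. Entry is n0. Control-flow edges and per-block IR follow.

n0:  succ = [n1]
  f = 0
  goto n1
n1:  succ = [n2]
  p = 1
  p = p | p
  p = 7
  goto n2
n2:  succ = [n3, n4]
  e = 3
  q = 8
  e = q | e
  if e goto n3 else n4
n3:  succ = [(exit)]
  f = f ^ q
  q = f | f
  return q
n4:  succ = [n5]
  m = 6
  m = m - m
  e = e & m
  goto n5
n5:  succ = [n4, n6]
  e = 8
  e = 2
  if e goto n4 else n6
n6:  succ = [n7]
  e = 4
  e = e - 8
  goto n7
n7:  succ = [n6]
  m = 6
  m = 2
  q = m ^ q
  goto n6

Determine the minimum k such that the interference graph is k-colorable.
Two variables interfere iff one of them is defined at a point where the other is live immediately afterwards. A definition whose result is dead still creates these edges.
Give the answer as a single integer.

Answer: 3

Analysis:
def/use:
  n0: def={f} ue=∅
  n1: def={p} ue=∅
  n2: def={e,q} ue=∅
  n3: def={f,q} ue={f,q}
  n4: def={e,m} ue={e}
  n5: def={e} ue=∅
  n6: def={e} ue=∅
  n7: def={m,q} ue={q}

Liveness:
  live n0: ∅→{f}
  live n1: {f}→{f}
  live n2: {f}→{e,f,q}
  live n3: {f,q}→∅
  live n4: {e,q}→{q}
  live n5: {q}→{e,q}
  live n6: {q}→{q}
  live n7: {q}→{q}

Conflict graph:
  e↔{f,m,q}
  f↔{e,p,q}
  m↔{e,q}
  p↔{f}
  q↔{e,f,m}

Chromatic number:
  lower bound: {e,f,q} mutually conflict ⇒ χ ≥ 3
  assign e→R0 f→R1 m→R1 p→R0 q→R2 — no edge inside a register ⇒ χ ≤ 3
  χ = 3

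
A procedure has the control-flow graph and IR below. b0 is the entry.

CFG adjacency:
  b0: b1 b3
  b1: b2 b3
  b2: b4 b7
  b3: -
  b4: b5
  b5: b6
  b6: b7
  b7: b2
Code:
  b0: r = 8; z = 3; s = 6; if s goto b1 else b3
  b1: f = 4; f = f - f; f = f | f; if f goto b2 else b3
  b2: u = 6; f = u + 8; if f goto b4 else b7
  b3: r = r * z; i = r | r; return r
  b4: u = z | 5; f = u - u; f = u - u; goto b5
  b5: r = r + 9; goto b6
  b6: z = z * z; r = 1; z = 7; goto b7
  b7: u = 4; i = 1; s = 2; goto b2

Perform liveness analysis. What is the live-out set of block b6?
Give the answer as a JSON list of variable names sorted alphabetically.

Answer: ["r", "z"]

Analysis:
Block summaries:
  b0: def={r,s,z} ue=∅
  b1: def={f} ue=∅
  b2: def={f,u} ue=∅
  b3: def={i,r} ue={r,z}
  b4: def={f,u} ue={z}
  b5: def={r} ue={r}
  b6: def={r,z} ue={z}
  b7: def={i,s,u} ue=∅

Liveness:
  live b0: ∅→{r,z}
  live b1: {r,z}→{r,z}
  live b2: {r,z}→{r,z}
  live b3: {r,z}→∅
  live b4: {r,z}→{r,z}
  live b5: {r,z}→{z}
  live b6: {z}→{r,z}
  live b7: {r,z}→{r,z}

live-out(b6) = ["r", "z"]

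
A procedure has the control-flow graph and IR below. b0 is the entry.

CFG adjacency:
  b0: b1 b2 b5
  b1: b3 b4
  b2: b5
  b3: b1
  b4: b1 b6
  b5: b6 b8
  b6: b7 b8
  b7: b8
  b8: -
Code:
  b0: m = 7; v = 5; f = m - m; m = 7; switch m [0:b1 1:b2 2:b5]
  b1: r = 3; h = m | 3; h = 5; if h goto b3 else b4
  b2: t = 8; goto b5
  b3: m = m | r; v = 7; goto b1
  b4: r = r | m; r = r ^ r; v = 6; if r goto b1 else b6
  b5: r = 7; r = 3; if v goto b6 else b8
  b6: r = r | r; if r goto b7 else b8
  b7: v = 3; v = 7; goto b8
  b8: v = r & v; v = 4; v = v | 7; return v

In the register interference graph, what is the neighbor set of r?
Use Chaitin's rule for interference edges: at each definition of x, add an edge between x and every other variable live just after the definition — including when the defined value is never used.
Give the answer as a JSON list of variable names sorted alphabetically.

Block summaries:
  b0: {f,m,v} / ∅
  b1: {h,r} / {m}
  b2: {t} / ∅
  b3: {m,v} / {m,r}
  b4: {r,v} / {m,r}
  b5: {r} / {v}
  b6: {r} / {r}
  b7: {v} / ∅
  b8: {v} / {r,v}

Liveness:
  b0 li=∅ lo={m,v}
  b1 li={m} lo={m,r}
  b2 li={v} lo={v}
  b3 li={m,r} lo={m}
  b4 li={m,r} lo={m,r,v}
  b5 li={v} lo={r,v}
  b6 li={r,v} lo={r,v}
  b7 li={r} lo={r,v}
  b8 li={r,v} lo=∅

Interference:
  f↔{v}
  h↔{m,r}
  m↔{h,r,v}
  r↔{h,m,v}
  t↔{v}
  v↔{f,m,r,t}

N(r) = ["h", "m", "v"]

Answer: ["h", "m", "v"]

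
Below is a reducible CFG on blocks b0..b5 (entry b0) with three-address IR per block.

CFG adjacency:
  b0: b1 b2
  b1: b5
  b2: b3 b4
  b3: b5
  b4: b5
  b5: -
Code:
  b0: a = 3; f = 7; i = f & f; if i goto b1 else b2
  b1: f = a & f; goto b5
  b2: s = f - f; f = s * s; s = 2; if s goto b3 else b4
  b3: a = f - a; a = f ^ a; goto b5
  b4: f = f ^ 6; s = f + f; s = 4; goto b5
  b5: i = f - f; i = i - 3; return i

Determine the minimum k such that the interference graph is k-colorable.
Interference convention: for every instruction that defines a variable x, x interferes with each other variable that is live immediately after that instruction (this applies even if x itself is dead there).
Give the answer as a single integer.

Answer: 3

Working:
Block summaries:
  b0 def {a,f,i} use ∅
  b1 def {f} use {a,f}
  b2 def {f,s} use {f}
  b3 def {a} use {a,f}
  b4 def {f,s} use {f}
  b5 def {i} use {f}

Liveness:
  b0: in=∅ out={a,f}
  b1: in={a,f} out={f}
  b2: in={a,f} out={a,f}
  b3: in={a,f} out={f}
  b4: in={f} out={f}
  b5: in={f} out=∅

Interference:
  a — {f,i,s}
  f — {a,i,s}
  i — {a,f}
  s — {a,f}

Chromatic number:
  {a,f,i} pairwise interfere (3-clique) ⇒ χ ≥ 3
  assign a→R0 f→R1 i→R2 s→R2 — no edge inside a register ⇒ χ ≤ 3
  χ = 3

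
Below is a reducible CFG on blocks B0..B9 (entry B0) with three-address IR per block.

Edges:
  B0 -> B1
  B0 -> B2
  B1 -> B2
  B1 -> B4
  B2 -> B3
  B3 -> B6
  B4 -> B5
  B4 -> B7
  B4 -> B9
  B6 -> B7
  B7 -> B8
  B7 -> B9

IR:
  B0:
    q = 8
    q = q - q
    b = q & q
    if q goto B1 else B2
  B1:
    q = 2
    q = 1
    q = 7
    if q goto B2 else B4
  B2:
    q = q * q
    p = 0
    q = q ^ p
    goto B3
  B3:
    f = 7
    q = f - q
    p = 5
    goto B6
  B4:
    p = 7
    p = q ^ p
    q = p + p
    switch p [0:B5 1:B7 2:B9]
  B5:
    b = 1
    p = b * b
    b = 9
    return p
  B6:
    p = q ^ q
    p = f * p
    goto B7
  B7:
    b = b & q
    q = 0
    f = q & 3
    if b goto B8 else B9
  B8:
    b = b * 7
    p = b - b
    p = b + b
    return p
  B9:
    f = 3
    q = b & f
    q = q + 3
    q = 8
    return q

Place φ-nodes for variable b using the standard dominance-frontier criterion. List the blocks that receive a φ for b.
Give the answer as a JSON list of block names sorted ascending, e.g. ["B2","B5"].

idom tree: B1←B0 B2←B0 B3←B2 B4←B1 B5←B4 B6←B3 B7←B0 B8←B7 B9←B0
Join-block Dom:
  B2: preds {B0,B1}: {B0} ∩ {B0,B1} = {B0}; idom=B0
  B7: preds {B4,B6}: {B0,B1,B4} ∩ {B0,B2,B3,B6} = {B0}; idom=B0
  B9: preds {B4,B7}: {B0,B1,B4} ∩ {B0,B7} = {B0}; idom=B0

Frontier:
  B2←B0: walk · to B0
  B2←B1: walk B1 to B0
  B7←B4: walk B4→B1 to B0
  B7←B6: walk B6→B3→B2 to B0
  B9←B4: walk B4→B1 to B0
  B9←B7: walk B7 to B0
  DF(B0)=∅
  DF(B1)={B2,B7,B9}
  DF(B2)={B7}
  DF(B3)={B7}
  DF(B4)={B7,B9}
  DF(B5)=∅
  DF(B6)={B7}
  DF(B7)={B9}
  DF(B8)=∅
  DF(B9)=∅

φ for b: defs {B0,B5,B7,B8}
  DF⁺ = {B9}

Answer: ["B9"]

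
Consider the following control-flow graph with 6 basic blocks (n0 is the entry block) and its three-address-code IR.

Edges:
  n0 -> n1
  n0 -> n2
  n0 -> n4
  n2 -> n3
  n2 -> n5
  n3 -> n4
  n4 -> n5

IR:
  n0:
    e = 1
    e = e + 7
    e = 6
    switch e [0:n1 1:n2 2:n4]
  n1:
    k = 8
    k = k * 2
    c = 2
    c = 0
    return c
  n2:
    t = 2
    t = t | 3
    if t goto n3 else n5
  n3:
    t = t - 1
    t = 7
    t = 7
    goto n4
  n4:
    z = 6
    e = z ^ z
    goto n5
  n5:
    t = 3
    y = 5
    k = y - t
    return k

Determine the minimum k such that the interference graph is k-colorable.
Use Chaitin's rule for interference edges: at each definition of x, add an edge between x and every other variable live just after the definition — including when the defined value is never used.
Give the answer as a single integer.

Answer: 2

Analysis:
Block summaries:
  n0: def={e} ue=∅
  n1: def={c,k} ue=∅
  n2: def={t} ue=∅
  n3: def={t} ue={t}
  n4: def={e,z} ue=∅
  n5: def={k,t,y} ue=∅

Live sets:
  live n0: ∅→∅
  live n1: ∅→∅
  live n2: ∅→{t}
  live n3: {t}→∅
  live n4: ∅→∅
  live n5: ∅→∅

Interference:
  c: ∅
  e: ∅
  k: ∅
  t: {y}
  y: {t}
  z: ∅

Chromatic number:
  lower bound: {t,y} mutually conflict ⇒ χ ≥ 2
  2-colouring: R0={c,e,k,t,z}  R1={y}
  χ = 2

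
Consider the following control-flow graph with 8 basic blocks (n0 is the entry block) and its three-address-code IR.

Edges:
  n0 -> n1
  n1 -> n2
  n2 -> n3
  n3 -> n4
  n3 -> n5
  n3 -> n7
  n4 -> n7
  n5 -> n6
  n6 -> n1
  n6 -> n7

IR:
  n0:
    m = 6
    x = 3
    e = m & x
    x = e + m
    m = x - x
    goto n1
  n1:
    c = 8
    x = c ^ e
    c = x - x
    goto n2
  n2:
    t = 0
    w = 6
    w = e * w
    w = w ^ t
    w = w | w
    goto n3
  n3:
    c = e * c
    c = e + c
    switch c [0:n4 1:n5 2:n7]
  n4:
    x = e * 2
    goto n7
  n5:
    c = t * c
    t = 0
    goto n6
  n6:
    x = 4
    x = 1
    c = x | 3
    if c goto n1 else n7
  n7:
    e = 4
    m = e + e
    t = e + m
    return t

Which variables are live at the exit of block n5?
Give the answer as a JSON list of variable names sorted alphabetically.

Block summaries:
  n0: {e,m,x} / ∅
  n1: {c,x} / {e}
  n2: {t,w} / {e}
  n3: {c} / {c,e}
  n4: {x} / {e}
  n5: {c,t} / {c,t}
  n6: {c,x} / ∅
  n7: {e,m,t} / ∅

Live sets:
  live n0: ∅→{e}
  live n1: {e}→{c,e}
  live n2: {c,e}→{c,e,t}
  live n3: {c,e,t}→{c,e,t}
  live n4: {e}→∅
  live n5: {c,e,t}→{e}
  live n6: {e}→{e}
  live n7: ∅→∅

live-out(n5) = ["e"]

Answer: ["e"]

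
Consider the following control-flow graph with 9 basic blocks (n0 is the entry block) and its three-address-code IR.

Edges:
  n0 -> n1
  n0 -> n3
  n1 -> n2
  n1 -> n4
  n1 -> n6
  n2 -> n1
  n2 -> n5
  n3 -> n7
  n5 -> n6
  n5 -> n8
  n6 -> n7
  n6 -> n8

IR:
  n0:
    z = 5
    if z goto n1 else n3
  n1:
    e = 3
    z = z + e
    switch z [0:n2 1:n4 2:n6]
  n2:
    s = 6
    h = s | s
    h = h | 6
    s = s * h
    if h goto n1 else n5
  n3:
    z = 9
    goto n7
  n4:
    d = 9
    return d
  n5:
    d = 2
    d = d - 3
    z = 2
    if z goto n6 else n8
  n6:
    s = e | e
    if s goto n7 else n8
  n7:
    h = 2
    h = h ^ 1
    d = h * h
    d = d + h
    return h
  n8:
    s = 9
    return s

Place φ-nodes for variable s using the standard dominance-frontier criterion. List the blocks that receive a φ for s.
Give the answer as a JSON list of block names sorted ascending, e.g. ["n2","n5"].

Answer: ["n1", "n6", "n7", "n8"]

Derivation:
idom tree: n1←n0 n2←n1 n3←n0 n4←n1 n5←n2 n6←n1 n7←n0 n8←n1
Dom at joins:
  n1: preds {n0,n2}: {n0} ∩ {n0,n1,n2} = {n0}; idom=n0
  n6: preds {n1,n5}: {n0,n1} ∩ {n0,n1,n2,n5} = {n0,n1}; idom=n1
  n7: preds {n3,n6}: {n0,n3} ∩ {n0,n1,n6} = {n0}; idom=n0
  n8: preds {n5,n6}: {n0,n1,n2,n5} ∩ {n0,n1,n6} = {n0,n1}; idom=n1

DF derivation:
  join n1 pred n0: · stop@n0
  join n1 pred n2: n2→n1 stop@n0
  join n6 pred n1: · stop@n1
  join n6 pred n5: n5→n2 stop@n1
  join n7 pred n3: n3 stop@n0
  join n7 pred n6: n6→n1 stop@n0
  join n8 pred n5: n5→n2 stop@n1
  join n8 pred n6: n6 stop@n1
  DF(n0)=∅
  DF(n1)={n1,n7}
  DF(n2)={n1,n6,n8}
  DF(n3)={n7}
  DF(n4)=∅
  DF(n5)={n6,n8}
  DF(n6)={n7,n8}
  DF(n7)=∅
  DF(n8)=∅

φ for s: defs {n2,n6,n8}
  DF⁺ = {n1,n6,n7,n8}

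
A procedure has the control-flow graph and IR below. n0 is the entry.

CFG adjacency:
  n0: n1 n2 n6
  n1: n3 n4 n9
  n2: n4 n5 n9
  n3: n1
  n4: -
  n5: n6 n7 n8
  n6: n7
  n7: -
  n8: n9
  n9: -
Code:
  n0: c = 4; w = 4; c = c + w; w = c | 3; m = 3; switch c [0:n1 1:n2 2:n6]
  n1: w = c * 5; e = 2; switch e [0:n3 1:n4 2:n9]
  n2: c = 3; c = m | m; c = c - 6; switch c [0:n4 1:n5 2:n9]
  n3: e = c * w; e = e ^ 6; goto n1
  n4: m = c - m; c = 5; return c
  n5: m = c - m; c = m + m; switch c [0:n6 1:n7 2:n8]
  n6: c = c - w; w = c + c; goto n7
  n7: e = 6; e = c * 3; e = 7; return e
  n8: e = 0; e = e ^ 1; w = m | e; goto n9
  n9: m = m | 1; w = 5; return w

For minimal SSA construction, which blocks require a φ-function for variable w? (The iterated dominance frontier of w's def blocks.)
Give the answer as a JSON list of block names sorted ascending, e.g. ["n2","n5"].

Answer: ["n1", "n4", "n7", "n9"]

Analysis:
idom tree: n1←n0 n2←n0 n3←n1 n4←n0 n5←n2 n6←n0 n7←n0 n8←n5 n9←n0
Dom at joins:
  n1: preds {n0,n3}: {n0} ∩ {n0,n1,n3} = {n0}; idom=n0
  n4: preds {n1,n2}: {n0,n1} ∩ {n0,n2} = {n0}; idom=n0
  n6: preds {n0,n5}: {n0} ∩ {n0,n2,n5} = {n0}; idom=n0
  n7: preds {n5,n6}: {n0,n2,n5} ∩ {n0,n6} = {n0}; idom=n0
  n9: preds {n1,n2,n8}: {n0,n1} ∩ {n0,n2} ∩ {n0,n2,n5,n8} = {n0}; idom=n0

DF derivation:
  n1←n0: walk · to n0
  n1←n3: walk n3→n1 to n0
  n4←n1: walk n1 to n0
  n4←n2: walk n2 to n0
  n6←n0: walk · to n0
  n6←n5: walk n5→n2 to n0
  n7←n5: walk n5→n2 to n0
  n7←n6: walk n6 to n0
  n9←n1: walk n1 to n0
  n9←n2: walk n2 to n0
  n9←n8: walk n8→n5→n2 to n0
  n0 → ∅
  n1 → {n1,n4,n9}
  n2 → {n4,n6,n7,n9}
  n3 → {n1}
  n4 → ∅
  n5 → {n6,n7,n9}
  n6 → {n7}
  n7 → ∅
  n8 → {n9}
  n9 → ∅

φ for w: defs {n0,n1,n6,n8,n9}
  DF⁺ = {n1,n4,n7,n9}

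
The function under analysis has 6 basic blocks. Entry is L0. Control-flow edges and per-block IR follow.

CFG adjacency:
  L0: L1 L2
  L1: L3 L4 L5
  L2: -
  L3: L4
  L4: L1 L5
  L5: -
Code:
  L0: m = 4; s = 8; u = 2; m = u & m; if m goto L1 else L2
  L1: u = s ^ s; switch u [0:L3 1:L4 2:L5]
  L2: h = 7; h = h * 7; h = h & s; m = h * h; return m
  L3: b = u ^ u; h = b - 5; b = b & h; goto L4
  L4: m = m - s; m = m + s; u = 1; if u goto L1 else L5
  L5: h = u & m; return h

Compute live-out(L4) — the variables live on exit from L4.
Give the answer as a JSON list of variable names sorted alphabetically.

Per-block:
  L0 def {m,s,u} use ∅
  L1 def {u} use {s}
  L2 def {h,m} use {s}
  L3 def {b,h} use {u}
  L4 def {m,u} use {m,s}
  L5 def {h} use {m,u}

Liveness:
  L0 li=∅ lo={m,s}
  L1 li={m,s} lo={m,s,u}
  L2 li={s} lo=∅
  L3 li={m,s,u} lo={m,s}
  L4 li={m,s} lo={m,s,u}
  L5 li={m,u} lo=∅

live-out(L4) = ["m", "s", "u"]

Answer: ["m", "s", "u"]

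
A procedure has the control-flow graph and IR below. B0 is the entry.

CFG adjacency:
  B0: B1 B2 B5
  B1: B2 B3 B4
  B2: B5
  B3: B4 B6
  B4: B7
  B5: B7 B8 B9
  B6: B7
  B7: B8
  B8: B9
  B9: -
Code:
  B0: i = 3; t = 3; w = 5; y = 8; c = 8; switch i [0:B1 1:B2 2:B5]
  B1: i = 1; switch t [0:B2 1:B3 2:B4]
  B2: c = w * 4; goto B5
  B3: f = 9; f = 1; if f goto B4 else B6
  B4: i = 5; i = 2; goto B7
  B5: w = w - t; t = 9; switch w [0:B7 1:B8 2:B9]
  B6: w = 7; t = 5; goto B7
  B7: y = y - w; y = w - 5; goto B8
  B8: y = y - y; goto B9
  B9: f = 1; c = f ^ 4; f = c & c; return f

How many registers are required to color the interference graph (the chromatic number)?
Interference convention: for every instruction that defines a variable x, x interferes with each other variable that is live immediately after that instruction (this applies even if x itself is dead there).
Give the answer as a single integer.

Answer: 5

Derivation:
def/use:
  B0: def={c,i,t,w,y} ue=∅
  B1: def={i} ue={t}
  B2: def={c} ue={w}
  B3: def={f} ue=∅
  B4: def={i} ue=∅
  B5: def={t,w} ue={t,w}
  B6: def={t,w} ue=∅
  B7: def={y} ue={w,y}
  B8: def={y} ue={y}
  B9: def={c,f} ue=∅

Live sets:
  B0 li=∅ lo={t,w,y}
  B1 li={t,w,y} lo={t,w,y}
  B2 li={t,w,y} lo={t,w,y}
  B3 li={w,y} lo={w,y}
  B4 li={w,y} lo={w,y}
  B5 li={t,w,y} lo={w,y}
  B6 li={y} lo={w,y}
  B7 li={w,y} lo={y}
  B8 li={y} lo=∅
  B9 li=∅ lo=∅

Interfere edges:
  c: {i,t,w,y}
  f: {w,y}
  i: {c,t,w,y}
  t: {c,i,w,y}
  w: {c,f,i,t,y}
  y: {c,f,i,t,w}

Colouring:
  {c,i,t,w,y} pairwise interfere (5-clique) ⇒ χ ≥ 5
  assign c→c2 f→c2 i→c3 t→c4 w→c0 y→c1 — no edge inside a register ⇒ χ ≤ 5
  χ = 5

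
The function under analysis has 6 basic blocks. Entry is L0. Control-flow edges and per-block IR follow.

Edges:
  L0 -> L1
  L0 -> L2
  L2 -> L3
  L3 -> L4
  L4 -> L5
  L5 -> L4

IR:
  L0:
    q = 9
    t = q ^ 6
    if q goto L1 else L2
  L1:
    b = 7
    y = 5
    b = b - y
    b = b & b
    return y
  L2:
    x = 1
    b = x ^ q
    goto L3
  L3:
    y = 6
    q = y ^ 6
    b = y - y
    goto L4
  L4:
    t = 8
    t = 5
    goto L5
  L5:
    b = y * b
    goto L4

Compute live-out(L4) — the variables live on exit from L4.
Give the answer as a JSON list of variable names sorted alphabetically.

Answer: ["b", "y"]

Working:
Block summaries:
  L0: {q,t} / ∅
  L1: {b,y} / ∅
  L2: {b,x} / {q}
  L3: {b,q,y} / ∅
  L4: {t} / ∅
  L5: {b} / {b,y}

Live sets:
  L0 li=∅ lo={q}
  L1 li=∅ lo=∅
  L2 li={q} lo=∅
  L3 li=∅ lo={b,y}
  L4 li={b,y} lo={b,y}
  L5 li={b,y} lo={b,y}

live-out(L4) = ["b", "y"]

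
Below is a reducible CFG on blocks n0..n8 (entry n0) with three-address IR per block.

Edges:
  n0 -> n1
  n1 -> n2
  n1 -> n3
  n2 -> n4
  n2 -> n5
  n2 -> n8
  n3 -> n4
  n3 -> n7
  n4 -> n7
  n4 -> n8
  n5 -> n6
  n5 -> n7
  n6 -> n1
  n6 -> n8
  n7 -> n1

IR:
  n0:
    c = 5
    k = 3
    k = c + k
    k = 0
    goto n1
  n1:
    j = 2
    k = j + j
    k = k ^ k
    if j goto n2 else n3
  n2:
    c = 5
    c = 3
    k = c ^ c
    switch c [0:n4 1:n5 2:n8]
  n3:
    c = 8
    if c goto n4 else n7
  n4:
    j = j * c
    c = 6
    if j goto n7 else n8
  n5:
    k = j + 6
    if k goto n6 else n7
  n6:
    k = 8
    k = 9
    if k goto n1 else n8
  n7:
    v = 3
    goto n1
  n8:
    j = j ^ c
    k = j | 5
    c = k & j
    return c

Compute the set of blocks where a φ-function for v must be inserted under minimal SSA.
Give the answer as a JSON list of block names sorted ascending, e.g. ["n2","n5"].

Answer: ["n1"]

Derivation:
idom tree: n1←n0 n2←n1 n3←n1 n4←n1 n5←n2 n6←n5 n7←n1 n8←n1
Dom at joins:
  n1: preds {n0,n6,n7}: {n0} ∩ {n0,n1,n2,n5,n6} ∩ {n0,n1,n7} = {n0}; idom=n0
  n4: preds {n2,n3}: {n0,n1,n2} ∩ {n0,n1,n3} = {n0,n1}; idom=n1
  n7: preds {n3,n4,n5}: {n0,n1,n3} ∩ {n0,n1,n4} ∩ {n0,n1,n2,n5} = {n0,n1}; idom=n1
  n8: preds {n2,n4,n6}: {n0,n1,n2} ∩ {n0,n1,n4} ∩ {n0,n1,n2,n5,n6} = {n0,n1}; idom=n1

DF derivation:
  join n1 pred n0: · stop@n0
  join n1 pred n6: n6→n5→n2→n1 stop@n0
  join n1 pred n7: n7→n1 stop@n0
  join n4 pred n2: n2 stop@n1
  join n4 pred n3: n3 stop@n1
  join n7 pred n3: n3 stop@n1
  join n7 pred n4: n4 stop@n1
  join n7 pred n5: n5→n2 stop@n1
  join n8 pred n2: n2 stop@n1
  join n8 pred n4: n4 stop@n1
  join n8 pred n6: n6→n5→n2 stop@n1
  n0: DF=∅
  n1: DF={n1}
  n2: DF={n1,n4,n7,n8}
  n3: DF={n4,n7}
  n4: DF={n7,n8}
  n5: DF={n1,n7,n8}
  n6: DF={n1,n8}
  n7: DF={n1}
  n8: DF=∅

φ for v: defs {n7}
  DF⁺ = {n1}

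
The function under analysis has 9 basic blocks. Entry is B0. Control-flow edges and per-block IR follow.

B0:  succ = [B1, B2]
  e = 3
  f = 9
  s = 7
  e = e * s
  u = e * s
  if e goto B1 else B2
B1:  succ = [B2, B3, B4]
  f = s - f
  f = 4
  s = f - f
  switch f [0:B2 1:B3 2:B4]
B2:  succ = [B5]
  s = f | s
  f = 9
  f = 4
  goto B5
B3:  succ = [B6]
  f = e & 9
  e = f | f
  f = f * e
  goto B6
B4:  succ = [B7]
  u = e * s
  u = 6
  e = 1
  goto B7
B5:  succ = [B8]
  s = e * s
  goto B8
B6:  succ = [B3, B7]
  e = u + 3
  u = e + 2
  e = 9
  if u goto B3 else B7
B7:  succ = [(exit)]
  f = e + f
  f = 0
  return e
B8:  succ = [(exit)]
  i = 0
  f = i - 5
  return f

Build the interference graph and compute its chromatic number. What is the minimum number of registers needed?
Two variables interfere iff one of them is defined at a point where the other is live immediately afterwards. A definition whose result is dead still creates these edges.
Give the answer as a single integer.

Per-block:
  B0: {e,f,s,u} / ∅
  B1: {f,s} / {f,s}
  B2: {f,s} / {f,s}
  B3: {e,f} / {e}
  B4: {e,u} / {e,s}
  B5: {s} / {e,s}
  B6: {e,u} / {u}
  B7: {f} / {e,f}
  B8: {f,i} / ∅

Live sets:
  live B0: ∅→{e,f,s,u}
  live B1: {e,f,s,u}→{e,f,s,u}
  live B2: {e,f,s}→{e,s}
  live B3: {e,u}→{f,u}
  live B4: {e,f,s}→{e,f}
  live B5: {e,s}→∅
  live B6: {f,u}→{e,f,u}
  live B7: {e,f}→∅
  live B8: ∅→∅

Interfere edges:
  e↔{f,s,u}
  f↔{e,s,u}
  i↔∅
  s↔{e,f,u}
  u↔{e,f,s}

Colouring:
  lower bound: {e,f,s,u} mutually conflict ⇒ χ ≥ 4
  4-colouring: R0={e,i}  R1={f}  R2={s}  R3={u}
  χ = 4

Answer: 4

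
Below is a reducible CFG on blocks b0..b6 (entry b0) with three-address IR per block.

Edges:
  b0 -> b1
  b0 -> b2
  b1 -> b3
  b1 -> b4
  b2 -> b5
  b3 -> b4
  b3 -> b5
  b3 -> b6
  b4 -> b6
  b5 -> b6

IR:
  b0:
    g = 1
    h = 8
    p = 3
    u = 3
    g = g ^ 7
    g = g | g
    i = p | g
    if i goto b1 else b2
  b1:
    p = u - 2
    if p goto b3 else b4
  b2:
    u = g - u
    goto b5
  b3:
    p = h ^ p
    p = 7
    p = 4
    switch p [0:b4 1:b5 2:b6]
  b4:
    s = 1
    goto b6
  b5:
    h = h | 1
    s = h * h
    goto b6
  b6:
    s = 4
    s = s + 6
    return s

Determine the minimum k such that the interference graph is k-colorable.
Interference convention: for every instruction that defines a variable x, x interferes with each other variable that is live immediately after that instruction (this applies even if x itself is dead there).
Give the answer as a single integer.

Answer: 4

Working:
Per-block:
  b0 def {g,h,i,p,u} use ∅
  b1 def {p} use {u}
  b2 def {u} use {g,u}
  b3 def {p} use {h,p}
  b4 def {s} use ∅
  b5 def {h,s} use {h}
  b6 def {s} use ∅

Liveness:
  b0: in=∅ out={g,h,u}
  b1: in={h,u} out={h,p}
  b2: in={g,h,u} out={h}
  b3: in={h,p} out={h}
  b4: in=∅ out=∅
  b5: in={h} out=∅
  b6: in=∅ out=∅

Interfere edges:
  g — {h,i,p,u}
  h — {g,i,p,u}
  i — {g,h,u}
  p — {g,h,u}
  s — ∅
  u — {g,h,i,p}

Chromatic number:
  {g,h,i,u} pairwise interfere (4-clique) ⇒ χ ≥ 4
  assign g→R0 h→R1 i→R3 p→R3 s→R0 u→R2 — no edge inside a register ⇒ χ ≤ 4
  χ = 4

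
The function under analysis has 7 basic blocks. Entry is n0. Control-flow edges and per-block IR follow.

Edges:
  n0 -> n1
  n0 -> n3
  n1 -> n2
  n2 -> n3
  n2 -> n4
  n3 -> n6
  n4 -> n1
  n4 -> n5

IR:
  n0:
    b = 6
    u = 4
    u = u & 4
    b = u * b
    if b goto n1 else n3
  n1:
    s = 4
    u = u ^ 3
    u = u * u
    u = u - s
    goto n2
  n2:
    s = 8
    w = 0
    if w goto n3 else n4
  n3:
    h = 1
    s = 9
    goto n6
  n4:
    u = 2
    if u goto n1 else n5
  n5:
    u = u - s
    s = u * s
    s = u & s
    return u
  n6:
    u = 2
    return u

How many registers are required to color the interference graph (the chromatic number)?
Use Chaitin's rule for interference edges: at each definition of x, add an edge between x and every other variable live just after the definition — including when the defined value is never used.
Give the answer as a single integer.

Answer: 2

Analysis:
def/use:
  n0 def {b,u} use ∅
  n1 def {s,u} use {u}
  n2 def {s,w} use ∅
  n3 def {h,s} use ∅
  n4 def {u} use ∅
  n5 def {s,u} use {s,u}
  n6 def {u} use ∅

Backward fixpoint:
  n0: in=∅ out={u}
  n1: in={u} out=∅
  n2: in=∅ out={s}
  n3: in=∅ out=∅
  n4: in={s} out={s,u}
  n5: in={s,u} out=∅
  n6: in=∅ out=∅

Interference:
  b: {u}
  h: ∅
  s: {u,w}
  u: {b,s}
  w: {s}

Registers:
  lower bound: {b,u} mutually conflict ⇒ χ ≥ 2
  assign b→r0 h→r0 s→r0 u→r1 w→r1 — no edge inside a register ⇒ χ ≤ 2
  χ = 2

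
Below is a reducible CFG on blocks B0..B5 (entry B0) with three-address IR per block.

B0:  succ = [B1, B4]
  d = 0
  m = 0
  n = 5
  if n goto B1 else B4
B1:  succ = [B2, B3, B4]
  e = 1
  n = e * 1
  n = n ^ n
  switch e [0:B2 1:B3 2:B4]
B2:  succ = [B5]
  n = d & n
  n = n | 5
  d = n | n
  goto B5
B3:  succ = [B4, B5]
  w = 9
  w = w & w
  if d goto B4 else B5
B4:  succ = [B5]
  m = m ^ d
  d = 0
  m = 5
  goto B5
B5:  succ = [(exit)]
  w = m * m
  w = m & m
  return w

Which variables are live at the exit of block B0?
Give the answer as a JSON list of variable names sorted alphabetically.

def/use:
  B0: def={d,m,n} ue=∅
  B1: def={e,n} ue=∅
  B2: def={d,n} ue={d,n}
  B3: def={w} ue={d}
  B4: def={d,m} ue={d,m}
  B5: def={w} ue={m}

Liveness:
  B0 li=∅ lo={d,m}
  B1 li={d,m} lo={d,m,n}
  B2 li={d,m,n} lo={m}
  B3 li={d,m} lo={d,m}
  B4 li={d,m} lo={m}
  B5 li={m} lo=∅

live-out(B0) = ["d", "m"]

Answer: ["d", "m"]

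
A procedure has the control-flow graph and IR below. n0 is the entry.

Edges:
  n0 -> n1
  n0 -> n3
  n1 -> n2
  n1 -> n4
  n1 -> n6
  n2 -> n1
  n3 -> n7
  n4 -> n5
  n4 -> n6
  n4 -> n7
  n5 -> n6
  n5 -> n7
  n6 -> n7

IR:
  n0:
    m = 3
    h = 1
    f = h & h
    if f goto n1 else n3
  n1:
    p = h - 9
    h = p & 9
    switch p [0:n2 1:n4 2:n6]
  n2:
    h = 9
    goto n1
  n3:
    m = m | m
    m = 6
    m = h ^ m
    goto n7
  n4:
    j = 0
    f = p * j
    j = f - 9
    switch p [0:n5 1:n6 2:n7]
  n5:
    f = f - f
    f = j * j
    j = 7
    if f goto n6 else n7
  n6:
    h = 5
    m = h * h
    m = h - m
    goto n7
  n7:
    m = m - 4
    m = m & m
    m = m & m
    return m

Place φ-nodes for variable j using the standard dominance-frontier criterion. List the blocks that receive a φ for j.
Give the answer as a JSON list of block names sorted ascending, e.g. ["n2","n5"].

idom tree: n1←n0 n2←n1 n3←n0 n4←n1 n5←n4 n6←n1 n7←n0
Join-block Dom:
  n1: preds {n0,n2}: {n0} ∩ {n0,n1,n2} = {n0}; idom=n0
  n6: preds {n1,n4,n5}: {n0,n1} ∩ {n0,n1,n4} ∩ {n0,n1,n4,n5} = {n0,n1}; idom=n1
  n7: preds {n3,n4,n5,n6}: {n0,n3} ∩ {n0,n1,n4} ∩ {n0,n1,n4,n5} ∩ {n0,n1,n6} = {n0}; idom=n0

DF derivation:
  n1←n0: walk · to n0
  n1←n2: walk n2→n1 to n0
  n6←n1: walk · to n1
  n6←n4: walk n4 to n1
  n6←n5: walk n5→n4 to n1
  n7←n3: walk n3 to n0
  n7←n4: walk n4→n1 to n0
  n7←n5: walk n5→n4→n1 to n0
  n7←n6: walk n6→n1 to n0
  n0: DF=∅
  n1: DF={n1,n7}
  n2: DF={n1}
  n3: DF={n7}
  n4: DF={n6,n7}
  n5: DF={n6,n7}
  n6: DF={n7}
  n7: DF=∅

φ for j: defs {n4,n5}
  DF⁺ = {n6,n7}

Answer: ["n6", "n7"]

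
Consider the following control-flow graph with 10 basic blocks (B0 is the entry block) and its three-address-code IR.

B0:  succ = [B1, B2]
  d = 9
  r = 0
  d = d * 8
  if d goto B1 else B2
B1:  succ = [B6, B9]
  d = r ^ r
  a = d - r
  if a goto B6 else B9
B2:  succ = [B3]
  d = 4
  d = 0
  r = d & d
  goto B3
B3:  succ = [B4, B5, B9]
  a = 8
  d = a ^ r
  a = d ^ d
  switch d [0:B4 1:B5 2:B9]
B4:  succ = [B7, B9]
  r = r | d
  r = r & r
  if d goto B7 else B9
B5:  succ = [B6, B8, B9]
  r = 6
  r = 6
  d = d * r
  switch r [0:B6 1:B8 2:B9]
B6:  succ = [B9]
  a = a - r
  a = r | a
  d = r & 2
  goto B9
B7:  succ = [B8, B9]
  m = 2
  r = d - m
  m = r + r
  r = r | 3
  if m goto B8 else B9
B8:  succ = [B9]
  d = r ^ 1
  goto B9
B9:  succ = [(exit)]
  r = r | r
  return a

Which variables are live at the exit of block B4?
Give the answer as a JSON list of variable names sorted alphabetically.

def/use:
  B0: {d,r} / ∅
  B1: {a,d} / {r}
  B2: {d,r} / ∅
  B3: {a,d} / {r}
  B4: {r} / {d,r}
  B5: {d,r} / {d}
  B6: {a,d} / {a,r}
  B7: {m,r} / {d}
  B8: {d} / {r}
  B9: {r} / {a,r}

Live sets:
  B0: in=∅ out={r}
  B1: in={r} out={a,r}
  B2: in=∅ out={r}
  B3: in={r} out={a,d,r}
  B4: in={a,d,r} out={a,d,r}
  B5: in={a,d} out={a,r}
  B6: in={a,r} out={a,r}
  B7: in={a,d} out={a,r}
  B8: in={a,r} out={a,r}
  B9: in={a,r} out=∅

live-out(B4) = ["a", "d", "r"]

Answer: ["a", "d", "r"]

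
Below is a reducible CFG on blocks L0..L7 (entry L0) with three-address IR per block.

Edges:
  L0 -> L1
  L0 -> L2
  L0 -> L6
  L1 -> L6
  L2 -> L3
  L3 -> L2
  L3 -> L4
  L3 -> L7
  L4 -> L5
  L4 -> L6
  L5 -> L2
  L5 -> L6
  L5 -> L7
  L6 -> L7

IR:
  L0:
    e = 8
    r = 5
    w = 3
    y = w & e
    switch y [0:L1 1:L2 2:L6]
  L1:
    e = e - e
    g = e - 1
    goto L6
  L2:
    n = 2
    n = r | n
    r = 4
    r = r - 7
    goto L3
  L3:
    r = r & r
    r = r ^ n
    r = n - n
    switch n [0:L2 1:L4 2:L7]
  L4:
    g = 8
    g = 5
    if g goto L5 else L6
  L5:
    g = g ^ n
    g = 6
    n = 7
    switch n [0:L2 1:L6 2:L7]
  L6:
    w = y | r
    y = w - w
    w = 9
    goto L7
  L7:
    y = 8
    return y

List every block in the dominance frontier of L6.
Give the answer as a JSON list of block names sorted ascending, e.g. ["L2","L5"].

Answer: ["L7"]

Working:
idom tree: L1←L0 L2←L0 L3←L2 L4←L3 L5←L4 L6←L0 L7←L0
Dom at joins:
  L2: preds {L0,L3,L5}: {L0} ∩ {L0,L2,L3} ∩ {L0,L2,L3,L4,L5} = {L0}; idom=L0
  L6: preds {L0,L1,L4,L5}: {L0} ∩ {L0,L1} ∩ {L0,L2,L3,L4} ∩ {L0,L2,L3,L4,L5} = {L0}; idom=L0
  L7: preds {L3,L5,L6}: {L0,L2,L3} ∩ {L0,L2,L3,L4,L5} ∩ {L0,L6} = {L0}; idom=L0

DF walk-up:
  L2←L0: walk · to L0
  L2←L3: walk L3→L2 to L0
  L2←L5: walk L5→L4→L3→L2 to L0
  L6←L0: walk · to L0
  L6←L1: walk L1 to L0
  L6←L4: walk L4→L3→L2 to L0
  L6←L5: walk L5→L4→L3→L2 to L0
  L7←L3: walk L3→L2 to L0
  L7←L5: walk L5→L4→L3→L2 to L0
  L7←L6: walk L6 to L0
  L0 → ∅
  L1 → {L6}
  L2 → {L2,L6,L7}
  L3 → {L2,L6,L7}
  L4 → {L2,L6,L7}
  L5 → {L2,L6,L7}
  L6 → {L7}
  L7 → ∅

DF(L6) = ["L7"]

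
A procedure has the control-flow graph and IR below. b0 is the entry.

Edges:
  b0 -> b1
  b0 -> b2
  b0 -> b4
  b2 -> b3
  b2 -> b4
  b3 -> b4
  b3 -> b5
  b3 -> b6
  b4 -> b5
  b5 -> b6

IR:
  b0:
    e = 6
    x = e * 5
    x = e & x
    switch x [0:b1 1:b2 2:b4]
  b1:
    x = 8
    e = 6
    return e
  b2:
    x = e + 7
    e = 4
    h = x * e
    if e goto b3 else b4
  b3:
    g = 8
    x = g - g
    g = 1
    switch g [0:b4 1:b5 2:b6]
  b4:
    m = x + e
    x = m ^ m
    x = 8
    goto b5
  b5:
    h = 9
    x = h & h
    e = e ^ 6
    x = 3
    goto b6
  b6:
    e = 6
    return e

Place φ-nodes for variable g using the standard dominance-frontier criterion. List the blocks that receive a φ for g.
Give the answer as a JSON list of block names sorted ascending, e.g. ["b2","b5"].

Answer: ["b4", "b5", "b6"]

Analysis:
idom tree: b1←b0 b2←b0 b3←b2 b4←b0 b5←b0 b6←b0
Dom at joins:
  b4: preds {b0,b2,b3}: {b0} ∩ {b0,b2} ∩ {b0,b2,b3} = {b0}; idom=b0
  b5: preds {b3,b4}: {b0,b2,b3} ∩ {b0,b4} = {b0}; idom=b0
  b6: preds {b3,b5}: {b0,b2,b3} ∩ {b0,b5} = {b0}; idom=b0

DF walk-up:
  b4←b0: walk · to b0
  b4←b2: walk b2 to b0
  b4←b3: walk b3→b2 to b0
  b5←b3: walk b3→b2 to b0
  b5←b4: walk b4 to b0
  b6←b3: walk b3→b2 to b0
  b6←b5: walk b5 to b0
  DF(b0)=∅
  DF(b1)=∅
  DF(b2)={b4,b5,b6}
  DF(b3)={b4,b5,b6}
  DF(b4)={b5}
  DF(b5)={b6}
  DF(b6)=∅

φ for g: defs {b3}
  DF⁺ = {b4,b5,b6}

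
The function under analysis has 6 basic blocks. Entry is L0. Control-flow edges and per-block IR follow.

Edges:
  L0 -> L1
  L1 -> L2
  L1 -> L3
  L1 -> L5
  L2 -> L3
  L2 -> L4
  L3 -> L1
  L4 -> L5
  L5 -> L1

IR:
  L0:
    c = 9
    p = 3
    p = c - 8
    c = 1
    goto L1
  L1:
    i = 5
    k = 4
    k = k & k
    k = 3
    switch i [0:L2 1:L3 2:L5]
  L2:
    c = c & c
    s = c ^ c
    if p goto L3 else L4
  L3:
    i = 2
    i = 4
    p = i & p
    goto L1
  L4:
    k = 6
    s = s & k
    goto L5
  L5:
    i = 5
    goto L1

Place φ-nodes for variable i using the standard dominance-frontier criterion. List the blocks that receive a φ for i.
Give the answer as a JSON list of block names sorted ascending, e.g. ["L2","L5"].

Answer: ["L1"]

Working:
idom tree: L1←L0 L2←L1 L3←L1 L4←L2 L5←L1
Dom at joins:
  L1: preds {L0,L3,L5}: {L0} ∩ {L0,L1,L3} ∩ {L0,L1,L5} = {L0}; idom=L0
  L3: preds {L1,L2}: {L0,L1} ∩ {L0,L1,L2} = {L0,L1}; idom=L1
  L5: preds {L1,L4}: {L0,L1} ∩ {L0,L1,L2,L4} = {L0,L1}; idom=L1

DF derivation:
  join L1 pred L0: · stop@L0
  join L1 pred L3: L3→L1 stop@L0
  join L1 pred L5: L5→L1 stop@L0
  join L3 pred L1: · stop@L1
  join L3 pred L2: L2 stop@L1
  join L5 pred L1: · stop@L1
  join L5 pred L4: L4→L2 stop@L1
  L0 → ∅
  L1 → {L1}
  L2 → {L3,L5}
  L3 → {L1}
  L4 → {L5}
  L5 → {L1}

φ for i: defs {L1,L3,L5}
  DF⁺ = {L1}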